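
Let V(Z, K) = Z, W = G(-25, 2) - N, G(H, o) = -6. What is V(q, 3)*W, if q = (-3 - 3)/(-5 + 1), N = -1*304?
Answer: 447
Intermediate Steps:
N = -304
q = 3/2 (q = -6/(-4) = -6*(-¼) = 3/2 ≈ 1.5000)
W = 298 (W = -6 - 1*(-304) = -6 + 304 = 298)
V(q, 3)*W = (3/2)*298 = 447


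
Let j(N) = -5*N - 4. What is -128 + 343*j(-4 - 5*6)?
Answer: 56810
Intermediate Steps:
j(N) = -4 - 5*N
-128 + 343*j(-4 - 5*6) = -128 + 343*(-4 - 5*(-4 - 5*6)) = -128 + 343*(-4 - 5*(-4 - 30)) = -128 + 343*(-4 - 5*(-34)) = -128 + 343*(-4 + 170) = -128 + 343*166 = -128 + 56938 = 56810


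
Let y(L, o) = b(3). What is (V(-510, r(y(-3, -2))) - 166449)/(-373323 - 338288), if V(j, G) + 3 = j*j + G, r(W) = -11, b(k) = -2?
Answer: -93637/711611 ≈ -0.13158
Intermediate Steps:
y(L, o) = -2
V(j, G) = -3 + G + j**2 (V(j, G) = -3 + (j*j + G) = -3 + (j**2 + G) = -3 + (G + j**2) = -3 + G + j**2)
(V(-510, r(y(-3, -2))) - 166449)/(-373323 - 338288) = ((-3 - 11 + (-510)**2) - 166449)/(-373323 - 338288) = ((-3 - 11 + 260100) - 166449)/(-711611) = (260086 - 166449)*(-1/711611) = 93637*(-1/711611) = -93637/711611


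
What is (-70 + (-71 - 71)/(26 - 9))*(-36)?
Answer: 47952/17 ≈ 2820.7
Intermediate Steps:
(-70 + (-71 - 71)/(26 - 9))*(-36) = (-70 - 142/17)*(-36) = -1332/17*(-36) = 47952/17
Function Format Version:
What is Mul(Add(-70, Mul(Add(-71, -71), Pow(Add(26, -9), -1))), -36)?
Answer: Rational(47952, 17) ≈ 2820.7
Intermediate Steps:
Mul(Add(-70, Mul(Add(-71, -71), Pow(Add(26, -9), -1))), -36) = Mul(Add(-70, Mul(-142, Pow(17, -1))), -36) = Mul(Add(-70, Mul(-142, Rational(1, 17))), -36) = Mul(Add(-70, Rational(-142, 17)), -36) = Mul(Rational(-1332, 17), -36) = Rational(47952, 17)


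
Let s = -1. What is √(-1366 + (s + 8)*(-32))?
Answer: I*√1590 ≈ 39.875*I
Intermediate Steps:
√(-1366 + (s + 8)*(-32)) = √(-1366 + (-1 + 8)*(-32)) = √(-1366 + 7*(-32)) = √(-1366 - 224) = √(-1590) = I*√1590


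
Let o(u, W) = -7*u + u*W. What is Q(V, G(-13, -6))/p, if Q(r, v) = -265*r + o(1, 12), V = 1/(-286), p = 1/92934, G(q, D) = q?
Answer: 78761565/143 ≈ 5.5078e+5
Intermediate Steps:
p = 1/92934 ≈ 1.0760e-5
V = -1/286 ≈ -0.0034965
o(u, W) = -7*u + W*u
Q(r, v) = 5 - 265*r (Q(r, v) = -265*r + 1*(-7 + 12) = -265*r + 1*5 = -265*r + 5 = 5 - 265*r)
Q(V, G(-13, -6))/p = (5 - 265*(-1/286))/(1/92934) = (5 + 265/286)*92934 = (1695/286)*92934 = 78761565/143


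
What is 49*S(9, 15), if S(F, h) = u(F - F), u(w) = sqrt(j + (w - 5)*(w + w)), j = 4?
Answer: 98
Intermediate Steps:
u(w) = sqrt(4 + 2*w*(-5 + w)) (u(w) = sqrt(4 + (w - 5)*(w + w)) = sqrt(4 + (-5 + w)*(2*w)) = sqrt(4 + 2*w*(-5 + w)))
S(F, h) = 2 (S(F, h) = sqrt(4 - 10*(F - F) + 2*(F - F)**2) = sqrt(4 - 10*0 + 2*0**2) = sqrt(4 + 0 + 2*0) = sqrt(4 + 0 + 0) = sqrt(4) = 2)
49*S(9, 15) = 49*2 = 98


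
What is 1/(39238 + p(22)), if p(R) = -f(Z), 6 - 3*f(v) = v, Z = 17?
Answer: 3/117725 ≈ 2.5483e-5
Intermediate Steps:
f(v) = 2 - v/3
p(R) = 11/3 (p(R) = -(2 - ⅓*17) = -(2 - 17/3) = -1*(-11/3) = 11/3)
1/(39238 + p(22)) = 1/(39238 + 11/3) = 1/(117725/3) = 3/117725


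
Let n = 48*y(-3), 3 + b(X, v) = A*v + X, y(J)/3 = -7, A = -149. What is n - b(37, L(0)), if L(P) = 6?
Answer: -148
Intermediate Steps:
y(J) = -21 (y(J) = 3*(-7) = -21)
b(X, v) = -3 + X - 149*v (b(X, v) = -3 + (-149*v + X) = -3 + (X - 149*v) = -3 + X - 149*v)
n = -1008 (n = 48*(-21) = -1008)
n - b(37, L(0)) = -1008 - (-3 + 37 - 149*6) = -1008 - (-3 + 37 - 894) = -1008 - 1*(-860) = -1008 + 860 = -148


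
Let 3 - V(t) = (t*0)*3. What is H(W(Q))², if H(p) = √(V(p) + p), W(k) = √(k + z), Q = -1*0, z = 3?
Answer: 3 + √3 ≈ 4.7320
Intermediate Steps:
V(t) = 3 (V(t) = 3 - t*0*3 = 3 - 0*3 = 3 - 1*0 = 3 + 0 = 3)
Q = 0
W(k) = √(3 + k) (W(k) = √(k + 3) = √(3 + k))
H(p) = √(3 + p)
H(W(Q))² = (√(3 + √(3 + 0)))² = (√(3 + √3))² = 3 + √3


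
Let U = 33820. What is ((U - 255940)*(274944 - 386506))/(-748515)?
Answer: -1652010096/49901 ≈ -33106.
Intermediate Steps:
((U - 255940)*(274944 - 386506))/(-748515) = ((33820 - 255940)*(274944 - 386506))/(-748515) = -222120*(-111562)*(-1/748515) = 24780151440*(-1/748515) = -1652010096/49901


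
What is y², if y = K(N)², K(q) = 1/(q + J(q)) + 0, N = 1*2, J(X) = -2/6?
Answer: 81/625 ≈ 0.12960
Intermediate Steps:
J(X) = -⅓ (J(X) = -2*⅙ = -⅓)
N = 2
K(q) = 1/(-⅓ + q) (K(q) = 1/(q - ⅓) + 0 = 1/(-⅓ + q) + 0 = 1/(-⅓ + q))
y = 9/25 (y = (3/(-1 + 3*2))² = (3/(-1 + 6))² = (3/5)² = (3*(⅕))² = (⅗)² = 9/25 ≈ 0.36000)
y² = (9/25)² = 81/625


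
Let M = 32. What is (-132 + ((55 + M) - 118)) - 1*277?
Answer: -440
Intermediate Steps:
(-132 + ((55 + M) - 118)) - 1*277 = (-132 + ((55 + 32) - 118)) - 1*277 = (-132 + (87 - 118)) - 277 = (-132 - 31) - 277 = -163 - 277 = -440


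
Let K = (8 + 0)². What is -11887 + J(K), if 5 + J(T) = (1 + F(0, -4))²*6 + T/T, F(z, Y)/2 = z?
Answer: -11885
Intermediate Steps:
F(z, Y) = 2*z
K = 64 (K = 8² = 64)
J(T) = 2 (J(T) = -5 + ((1 + 2*0)²*6 + T/T) = -5 + ((1 + 0)²*6 + 1) = -5 + (1²*6 + 1) = -5 + (1*6 + 1) = -5 + (6 + 1) = -5 + 7 = 2)
-11887 + J(K) = -11887 + 2 = -11885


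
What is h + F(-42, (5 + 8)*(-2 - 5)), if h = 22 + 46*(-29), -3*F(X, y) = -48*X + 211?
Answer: -6163/3 ≈ -2054.3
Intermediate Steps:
F(X, y) = -211/3 + 16*X (F(X, y) = -(-48*X + 211)/3 = -(211 - 48*X)/3 = -211/3 + 16*X)
h = -1312 (h = 22 - 1334 = -1312)
h + F(-42, (5 + 8)*(-2 - 5)) = -1312 + (-211/3 + 16*(-42)) = -1312 + (-211/3 - 672) = -1312 - 2227/3 = -6163/3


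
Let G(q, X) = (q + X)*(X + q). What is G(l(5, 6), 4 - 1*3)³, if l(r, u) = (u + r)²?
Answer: 3297303959104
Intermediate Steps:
l(r, u) = (r + u)²
G(q, X) = (X + q)² (G(q, X) = (X + q)*(X + q) = (X + q)²)
G(l(5, 6), 4 - 1*3)³ = (((4 - 1*3) + (5 + 6)²)²)³ = (((4 - 3) + 11²)²)³ = ((1 + 121)²)³ = (122²)³ = 14884³ = 3297303959104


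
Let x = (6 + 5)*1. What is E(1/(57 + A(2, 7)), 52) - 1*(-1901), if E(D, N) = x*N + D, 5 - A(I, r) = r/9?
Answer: 1362632/551 ≈ 2473.0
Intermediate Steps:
A(I, r) = 5 - r/9
x = 11 (x = 11*1 = 11)
E(D, N) = D + 11*N (E(D, N) = 11*N + D = D + 11*N)
E(1/(57 + A(2, 7)), 52) - 1*(-1901) = (1/(57 + (5 - 1/9*7)) + 11*52) - 1*(-1901) = (1/(57 + (5 - 7/9)) + 572) + 1901 = (1/(57 + 38/9) + 572) + 1901 = (1/(551/9) + 572) + 1901 = (9/551 + 572) + 1901 = 315181/551 + 1901 = 1362632/551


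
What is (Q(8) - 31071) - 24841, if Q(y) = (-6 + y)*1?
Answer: -55910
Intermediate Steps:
Q(y) = -6 + y
(Q(8) - 31071) - 24841 = ((-6 + 8) - 31071) - 24841 = (2 - 31071) - 24841 = -31069 - 24841 = -55910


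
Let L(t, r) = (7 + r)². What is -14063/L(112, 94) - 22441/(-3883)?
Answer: 174314012/39610483 ≈ 4.4007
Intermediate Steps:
-14063/L(112, 94) - 22441/(-3883) = -14063/(7 + 94)² - 22441/(-3883) = -14063/(101²) - 22441*(-1/3883) = -14063/10201 + 22441/3883 = 174314012/39610483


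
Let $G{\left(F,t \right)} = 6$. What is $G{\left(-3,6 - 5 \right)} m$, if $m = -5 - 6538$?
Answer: $-39258$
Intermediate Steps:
$m = -6543$ ($m = -5 - 6538 = -6543$)
$G{\left(-3,6 - 5 \right)} m = 6 \left(-6543\right) = -39258$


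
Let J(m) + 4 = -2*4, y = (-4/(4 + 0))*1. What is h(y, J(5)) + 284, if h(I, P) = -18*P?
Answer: 500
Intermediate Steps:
y = -1 (y = (-4/4)*1 = ((¼)*(-4))*1 = -1*1 = -1)
J(m) = -12 (J(m) = -4 - 2*4 = -4 - 8 = -12)
h(y, J(5)) + 284 = -18*(-12) + 284 = 216 + 284 = 500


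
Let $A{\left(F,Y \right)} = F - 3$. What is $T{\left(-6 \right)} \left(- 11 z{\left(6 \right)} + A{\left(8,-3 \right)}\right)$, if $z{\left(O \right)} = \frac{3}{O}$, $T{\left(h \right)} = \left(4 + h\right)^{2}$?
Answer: $-2$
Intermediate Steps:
$A{\left(F,Y \right)} = -3 + F$ ($A{\left(F,Y \right)} = F - 3 = -3 + F$)
$T{\left(-6 \right)} \left(- 11 z{\left(6 \right)} + A{\left(8,-3 \right)}\right) = \left(4 - 6\right)^{2} \left(- 11 \cdot \frac{3}{6} + \left(-3 + 8\right)\right) = \left(-2\right)^{2} \left(- 11 \cdot 3 \cdot \frac{1}{6} + 5\right) = 4 \left(\left(-11\right) \frac{1}{2} + 5\right) = 4 \left(- \frac{11}{2} + 5\right) = 4 \left(- \frac{1}{2}\right) = -2$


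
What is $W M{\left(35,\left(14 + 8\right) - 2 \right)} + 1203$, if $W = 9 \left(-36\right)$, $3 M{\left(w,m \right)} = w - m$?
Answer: $-417$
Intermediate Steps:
$M{\left(w,m \right)} = - \frac{m}{3} + \frac{w}{3}$ ($M{\left(w,m \right)} = \frac{w - m}{3} = - \frac{m}{3} + \frac{w}{3}$)
$W = -324$
$W M{\left(35,\left(14 + 8\right) - 2 \right)} + 1203 = - 324 \left(- \frac{\left(14 + 8\right) - 2}{3} + \frac{1}{3} \cdot 35\right) + 1203 = - 324 \left(- \frac{22 - 2}{3} + \frac{35}{3}\right) + 1203 = - 324 \left(\left(- \frac{1}{3}\right) 20 + \frac{35}{3}\right) + 1203 = - 324 \left(- \frac{20}{3} + \frac{35}{3}\right) + 1203 = \left(-324\right) 5 + 1203 = -1620 + 1203 = -417$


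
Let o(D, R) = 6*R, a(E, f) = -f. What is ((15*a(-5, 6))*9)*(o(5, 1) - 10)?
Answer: 3240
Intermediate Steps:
((15*a(-5, 6))*9)*(o(5, 1) - 10) = ((15*(-1*6))*9)*(6*1 - 10) = ((15*(-6))*9)*(6 - 10) = -90*9*(-4) = -810*(-4) = 3240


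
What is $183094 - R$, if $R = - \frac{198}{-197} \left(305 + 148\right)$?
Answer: $\frac{35979824}{197} \approx 1.8264 \cdot 10^{5}$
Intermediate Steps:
$R = \frac{89694}{197}$ ($R = \left(-198\right) \left(- \frac{1}{197}\right) 453 = \frac{198}{197} \cdot 453 = \frac{89694}{197} \approx 455.3$)
$183094 - R = 183094 - \frac{89694}{197} = \frac{35979824}{197}$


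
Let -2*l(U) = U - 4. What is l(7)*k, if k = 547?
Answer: -1641/2 ≈ -820.50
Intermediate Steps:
l(U) = 2 - U/2 (l(U) = -(U - 4)/2 = -(-4 + U)/2 = 2 - U/2)
l(7)*k = (2 - ½*7)*547 = (2 - 7/2)*547 = -3/2*547 = -1641/2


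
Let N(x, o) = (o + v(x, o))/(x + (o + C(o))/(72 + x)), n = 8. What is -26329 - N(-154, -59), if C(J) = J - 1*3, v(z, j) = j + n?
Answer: -29936893/1137 ≈ -26330.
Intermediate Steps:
v(z, j) = 8 + j (v(z, j) = j + 8 = 8 + j)
C(J) = -3 + J (C(J) = J - 3 = -3 + J)
N(x, o) = (8 + 2*o)/(x + (-3 + 2*o)/(72 + x)) (N(x, o) = (o + (8 + o))/(x + (o + (-3 + o))/(72 + x)) = (8 + 2*o)/(x + (-3 + 2*o)/(72 + x)))
-26329 - N(-154, -59) = -26329 - (576 + 144*(-59) - 59*(-154) - 154*(8 - 59))/(-3 + (-154)² + 2*(-59) + 72*(-154)) = -26329 - (576 - 8496 + 9086 - 154*(-51))/(-3 + 23716 - 118 - 11088) = -26329 - (576 - 8496 + 9086 + 7854)/12507 = -26329 - 9020/12507 = -26329 - 1*820/1137 = -26329 - 820/1137 = -29936893/1137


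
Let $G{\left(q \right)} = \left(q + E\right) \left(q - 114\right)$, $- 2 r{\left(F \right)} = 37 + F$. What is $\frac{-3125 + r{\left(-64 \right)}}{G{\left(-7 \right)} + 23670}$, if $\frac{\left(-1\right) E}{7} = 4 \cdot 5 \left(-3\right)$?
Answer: $\frac{6223}{52606} \approx 0.11829$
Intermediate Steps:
$r{\left(F \right)} = - \frac{37}{2} - \frac{F}{2}$ ($r{\left(F \right)} = - \frac{37 + F}{2} = - \frac{37}{2} - \frac{F}{2}$)
$E = 420$ ($E = - 7 \cdot 4 \cdot 5 \left(-3\right) = - 7 \cdot 20 \left(-3\right) = \left(-7\right) \left(-60\right) = 420$)
$G{\left(q \right)} = \left(-114 + q\right) \left(420 + q\right)$ ($G{\left(q \right)} = \left(q + 420\right) \left(q - 114\right) = \left(420 + q\right) \left(-114 + q\right) = \left(-114 + q\right) \left(420 + q\right)$)
$\frac{-3125 + r{\left(-64 \right)}}{G{\left(-7 \right)} + 23670} = \frac{-3125 - - \frac{27}{2}}{\left(-47880 + \left(-7\right)^{2} + 306 \left(-7\right)\right) + 23670} = \frac{-3125 + \left(- \frac{37}{2} + 32\right)}{\left(-47880 + 49 - 2142\right) + 23670} = \frac{-3125 + \frac{27}{2}}{-49973 + 23670} = - \frac{6223}{2 \left(-26303\right)} = \left(- \frac{6223}{2}\right) \left(- \frac{1}{26303}\right) = \frac{6223}{52606}$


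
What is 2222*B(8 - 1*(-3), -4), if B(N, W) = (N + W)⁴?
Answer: 5335022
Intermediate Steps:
2222*B(8 - 1*(-3), -4) = 2222*((8 - 1*(-3)) - 4)⁴ = 2222*((8 + 3) - 4)⁴ = 2222*(11 - 4)⁴ = 2222*7⁴ = 2222*2401 = 5335022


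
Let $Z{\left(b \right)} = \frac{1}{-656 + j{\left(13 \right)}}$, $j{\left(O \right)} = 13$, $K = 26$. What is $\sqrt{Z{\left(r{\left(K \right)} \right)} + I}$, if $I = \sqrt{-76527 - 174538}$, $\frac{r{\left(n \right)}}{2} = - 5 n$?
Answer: $\frac{\sqrt{-643 + 413449 i \sqrt{251065}}}{643} \approx 15.828 + 15.828 i$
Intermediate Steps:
$r{\left(n \right)} = - 10 n$ ($r{\left(n \right)} = 2 \left(- 5 n\right) = - 10 n$)
$I = i \sqrt{251065}$ ($I = \sqrt{-251065} = i \sqrt{251065} \approx 501.06 i$)
$Z{\left(b \right)} = - \frac{1}{643}$ ($Z{\left(b \right)} = \frac{1}{-656 + 13} = \frac{1}{-643} = - \frac{1}{643}$)
$\sqrt{Z{\left(r{\left(K \right)} \right)} + I} = \sqrt{- \frac{1}{643} + i \sqrt{251065}}$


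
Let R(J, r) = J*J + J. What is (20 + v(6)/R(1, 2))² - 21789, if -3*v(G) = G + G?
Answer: -21465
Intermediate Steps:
v(G) = -2*G/3 (v(G) = -(G + G)/3 = -2*G/3)
R(J, r) = J + J² (R(J, r) = J² + J = J + J²)
(20 + v(6)/R(1, 2))² - 21789 = (20 + (-⅔*6)/((1*(1 + 1))))² - 21789 = (20 - 4/(1*2))² - 21789 = (20 - 4/2)² - 21789 = (20 - 4*½)² - 21789 = (20 - 2)² - 21789 = 18² - 21789 = 324 - 21789 = -21465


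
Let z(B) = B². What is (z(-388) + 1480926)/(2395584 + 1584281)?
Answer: 326294/795973 ≈ 0.40993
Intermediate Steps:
(z(-388) + 1480926)/(2395584 + 1584281) = ((-388)² + 1480926)/(2395584 + 1584281) = (150544 + 1480926)/3979865 = 1631470*(1/3979865) = 326294/795973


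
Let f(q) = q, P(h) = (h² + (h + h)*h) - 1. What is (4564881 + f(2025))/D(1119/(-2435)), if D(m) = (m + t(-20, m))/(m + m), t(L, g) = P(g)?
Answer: 24887491254180/4897507 ≈ 5.0817e+6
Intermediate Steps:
P(h) = -1 + 3*h² (P(h) = (h² + (2*h)*h) - 1 = (h² + 2*h²) - 1 = 3*h² - 1 = -1 + 3*h²)
t(L, g) = -1 + 3*g²
D(m) = (-1 + m + 3*m²)/(2*m) (D(m) = (m + (-1 + 3*m²))/(m + m) = (-1 + m + 3*m²)/((2*m)) = (-1 + m + 3*m²)*(1/(2*m)) = (-1 + m + 3*m²)/(2*m))
(4564881 + f(2025))/D(1119/(-2435)) = (4564881 + 2025)/(((-1 + 1119/(-2435) + 3*(1119/(-2435))²)/(2*((1119/(-2435)))))) = 4566906/(((-1 + 1119*(-1/2435) + 3*(1119*(-1/2435))²)/(2*((1119*(-1/2435)))))) = 4566906/(((-1 - 1119/2435 + 3*(-1119/2435)²)/(2*(-1119/2435)))) = 4566906/(((½)*(-2435/1119)*(-1 - 1119/2435 + 3*(1252161/5929225)))) = 4566906/(((½)*(-2435/1119)*(-1 - 1119/2435 + 3756483/5929225))) = 4566906/(((½)*(-2435/1119)*(-4897507/5929225))) = 4566906/(4897507/5449530) = 4566906*(5449530/4897507) = 24887491254180/4897507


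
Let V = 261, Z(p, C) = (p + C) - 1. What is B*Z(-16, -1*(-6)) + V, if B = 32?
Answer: -91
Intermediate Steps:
Z(p, C) = -1 + C + p (Z(p, C) = (C + p) - 1 = -1 + C + p)
B*Z(-16, -1*(-6)) + V = 32*(-1 - 1*(-6) - 16) + 261 = 32*(-1 + 6 - 16) + 261 = 32*(-11) + 261 = -352 + 261 = -91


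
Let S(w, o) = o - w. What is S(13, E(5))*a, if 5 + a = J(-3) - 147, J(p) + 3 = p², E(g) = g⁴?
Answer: -89352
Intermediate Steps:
J(p) = -3 + p²
a = -146 (a = -5 + ((-3 + (-3)²) - 147) = -5 + ((-3 + 9) - 147) = -5 + (6 - 147) = -5 - 141 = -146)
S(13, E(5))*a = (5⁴ - 1*13)*(-146) = (625 - 13)*(-146) = 612*(-146) = -89352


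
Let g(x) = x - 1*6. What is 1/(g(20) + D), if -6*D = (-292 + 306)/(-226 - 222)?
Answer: 192/2689 ≈ 0.071402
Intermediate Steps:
D = 1/192 (D = -(-292 + 306)/(6*(-226 - 222)) = -7/(3*(-448)) = -7*(-1)/(3*448) = -1/6*(-1/32) = 1/192 ≈ 0.0052083)
g(x) = -6 + x (g(x) = x - 6 = -6 + x)
1/(g(20) + D) = 1/((-6 + 20) + 1/192) = 1/(14 + 1/192) = 1/(2689/192) = 192/2689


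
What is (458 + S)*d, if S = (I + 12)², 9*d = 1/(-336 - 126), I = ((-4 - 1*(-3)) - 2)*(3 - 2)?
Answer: -7/54 ≈ -0.12963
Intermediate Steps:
I = -3 (I = ((-4 + 3) - 2)*1 = (-1 - 2)*1 = -3*1 = -3)
d = -1/4158 (d = 1/(9*(-336 - 126)) = (⅑)/(-462) = (⅑)*(-1/462) = -1/4158 ≈ -0.00024050)
S = 81 (S = (-3 + 12)² = 9² = 81)
(458 + S)*d = (458 + 81)*(-1/4158) = 539*(-1/4158) = -7/54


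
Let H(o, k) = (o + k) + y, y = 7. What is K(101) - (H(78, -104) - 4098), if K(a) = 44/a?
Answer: 415861/101 ≈ 4117.4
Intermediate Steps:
H(o, k) = 7 + k + o (H(o, k) = (o + k) + 7 = (k + o) + 7 = 7 + k + o)
K(101) - (H(78, -104) - 4098) = 44/101 - ((7 - 104 + 78) - 4098) = 44*(1/101) - (-19 - 4098) = 44/101 - 1*(-4117) = 44/101 + 4117 = 415861/101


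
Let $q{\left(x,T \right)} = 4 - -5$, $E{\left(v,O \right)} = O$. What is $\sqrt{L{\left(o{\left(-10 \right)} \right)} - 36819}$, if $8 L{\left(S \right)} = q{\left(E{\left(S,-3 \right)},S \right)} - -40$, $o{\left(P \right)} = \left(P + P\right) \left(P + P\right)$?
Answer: $\frac{i \sqrt{589006}}{4} \approx 191.87 i$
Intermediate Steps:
$q{\left(x,T \right)} = 9$ ($q{\left(x,T \right)} = 4 + 5 = 9$)
$o{\left(P \right)} = 4 P^{2}$ ($o{\left(P \right)} = 2 P 2 P = 4 P^{2}$)
$L{\left(S \right)} = \frac{49}{8}$ ($L{\left(S \right)} = \frac{9 - -40}{8} = \frac{9 + 40}{8} = \frac{1}{8} \cdot 49 = \frac{49}{8}$)
$\sqrt{L{\left(o{\left(-10 \right)} \right)} - 36819} = \sqrt{\frac{49}{8} - 36819} = \sqrt{- \frac{294503}{8}} = \frac{i \sqrt{589006}}{4}$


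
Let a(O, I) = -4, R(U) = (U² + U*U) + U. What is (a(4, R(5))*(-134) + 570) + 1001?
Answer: 2107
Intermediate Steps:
R(U) = U + 2*U² (R(U) = (U² + U²) + U = 2*U² + U = U + 2*U²)
(a(4, R(5))*(-134) + 570) + 1001 = (-4*(-134) + 570) + 1001 = (536 + 570) + 1001 = 1106 + 1001 = 2107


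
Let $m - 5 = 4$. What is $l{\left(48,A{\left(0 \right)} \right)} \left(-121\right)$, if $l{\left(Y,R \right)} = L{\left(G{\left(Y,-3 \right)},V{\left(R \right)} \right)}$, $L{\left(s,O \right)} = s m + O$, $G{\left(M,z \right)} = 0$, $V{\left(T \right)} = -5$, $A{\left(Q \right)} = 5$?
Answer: $605$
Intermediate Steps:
$m = 9$ ($m = 5 + 4 = 9$)
$L{\left(s,O \right)} = O + 9 s$ ($L{\left(s,O \right)} = s 9 + O = 9 s + O = O + 9 s$)
$l{\left(Y,R \right)} = -5$ ($l{\left(Y,R \right)} = -5 + 9 \cdot 0 = -5 + 0 = -5$)
$l{\left(48,A{\left(0 \right)} \right)} \left(-121\right) = \left(-5\right) \left(-121\right) = 605$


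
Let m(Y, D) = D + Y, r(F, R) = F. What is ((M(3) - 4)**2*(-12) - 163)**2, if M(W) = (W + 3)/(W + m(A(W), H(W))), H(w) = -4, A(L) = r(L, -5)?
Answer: 30625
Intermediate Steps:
A(L) = L
M(W) = (3 + W)/(-4 + 2*W) (M(W) = (W + 3)/(W + (-4 + W)) = (3 + W)/(-4 + 2*W))
((M(3) - 4)**2*(-12) - 163)**2 = (((3 + 3)/(2*(-2 + 3)) - 4)**2*(-12) - 163)**2 = (((1/2)*6/1 - 4)**2*(-12) - 163)**2 = (((1/2)*1*6 - 4)**2*(-12) - 163)**2 = ((3 - 4)**2*(-12) - 163)**2 = ((-1)**2*(-12) - 163)**2 = (1*(-12) - 163)**2 = (-12 - 163)**2 = (-175)**2 = 30625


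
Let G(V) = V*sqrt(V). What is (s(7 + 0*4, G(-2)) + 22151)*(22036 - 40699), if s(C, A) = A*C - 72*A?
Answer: -413404113 - 2426190*I*sqrt(2) ≈ -4.134e+8 - 3.4312e+6*I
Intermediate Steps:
G(V) = V**(3/2)
s(C, A) = -72*A + A*C
(s(7 + 0*4, G(-2)) + 22151)*(22036 - 40699) = ((-2)**(3/2)*(-72 + (7 + 0*4)) + 22151)*(22036 - 40699) = ((-2*I*sqrt(2))*(-72 + (7 + 0)) + 22151)*(-18663) = ((-2*I*sqrt(2))*(-72 + 7) + 22151)*(-18663) = (-2*I*sqrt(2)*(-65) + 22151)*(-18663) = (130*I*sqrt(2) + 22151)*(-18663) = (22151 + 130*I*sqrt(2))*(-18663) = -413404113 - 2426190*I*sqrt(2)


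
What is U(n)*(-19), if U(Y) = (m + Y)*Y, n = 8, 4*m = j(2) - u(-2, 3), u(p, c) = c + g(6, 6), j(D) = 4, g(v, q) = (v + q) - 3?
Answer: -912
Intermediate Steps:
g(v, q) = -3 + q + v (g(v, q) = (q + v) - 3 = -3 + q + v)
u(p, c) = 9 + c (u(p, c) = c + (-3 + 6 + 6) = c + 9 = 9 + c)
m = -2 (m = (4 - (9 + 3))/4 = (4 - 1*12)/4 = (4 - 12)/4 = (¼)*(-8) = -2)
U(Y) = Y*(-2 + Y) (U(Y) = (-2 + Y)*Y = Y*(-2 + Y))
U(n)*(-19) = (8*(-2 + 8))*(-19) = (8*6)*(-19) = 48*(-19) = -912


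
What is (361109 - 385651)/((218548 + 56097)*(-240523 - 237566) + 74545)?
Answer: 12271/65652339430 ≈ 1.8691e-7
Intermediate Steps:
(361109 - 385651)/((218548 + 56097)*(-240523 - 237566) + 74545) = -24542/(274645*(-478089) + 74545) = -24542/(-131304753405 + 74545) = -24542/(-131304678860) = -24542*(-1/131304678860) = 12271/65652339430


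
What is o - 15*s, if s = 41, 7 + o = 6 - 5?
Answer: -621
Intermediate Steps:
o = -6 (o = -7 + (6 - 5) = -7 + 1 = -6)
o - 15*s = -6 - 15*41 = -6 - 615 = -621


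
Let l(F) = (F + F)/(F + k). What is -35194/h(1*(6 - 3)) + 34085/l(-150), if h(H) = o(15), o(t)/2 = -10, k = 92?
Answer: 125242/15 ≈ 8349.5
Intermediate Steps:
o(t) = -20 (o(t) = 2*(-10) = -20)
h(H) = -20
l(F) = 2*F/(92 + F) (l(F) = (F + F)/(F + 92) = (2*F)/(92 + F) = 2*F/(92 + F))
-35194/h(1*(6 - 3)) + 34085/l(-150) = -35194/(-20) + 34085/((2*(-150)/(92 - 150))) = -35194*(-1/20) + 34085/((2*(-150)/(-58))) = 17597/10 + 34085/((2*(-150)*(-1/58))) = 17597/10 + 34085/(150/29) = 17597/10 + 34085*(29/150) = 17597/10 + 197693/30 = 125242/15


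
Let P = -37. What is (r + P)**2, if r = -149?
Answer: 34596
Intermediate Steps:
(r + P)**2 = (-149 - 37)**2 = (-186)**2 = 34596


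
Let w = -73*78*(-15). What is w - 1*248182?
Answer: -162772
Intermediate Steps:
w = 85410 (w = -5694*(-15) = 85410)
w - 1*248182 = 85410 - 1*248182 = 85410 - 248182 = -162772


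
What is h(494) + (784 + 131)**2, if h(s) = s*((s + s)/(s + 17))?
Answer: 428310047/511 ≈ 8.3818e+5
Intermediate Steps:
h(s) = 2*s**2/(17 + s) (h(s) = s*((2*s)/(17 + s)) = s*(2*s/(17 + s)) = 2*s**2/(17 + s))
h(494) + (784 + 131)**2 = 2*494**2/(17 + 494) + (784 + 131)**2 = 2*244036/511 + 915**2 = 2*244036*(1/511) + 837225 = 488072/511 + 837225 = 428310047/511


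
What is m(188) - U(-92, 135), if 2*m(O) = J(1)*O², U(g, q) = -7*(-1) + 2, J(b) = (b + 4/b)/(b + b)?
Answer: 44171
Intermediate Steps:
J(b) = (b + 4/b)/(2*b) (J(b) = (b + 4/b)/((2*b)) = (b + 4/b)*(1/(2*b)) = (b + 4/b)/(2*b))
U(g, q) = 9 (U(g, q) = 7 + 2 = 9)
m(O) = 5*O²/4 (m(O) = ((½ + 2/1²)*O²)/2 = ((½ + 2*1)*O²)/2 = ((½ + 2)*O²)/2 = (5*O²/2)/2 = 5*O²/4)
m(188) - U(-92, 135) = (5/4)*188² - 1*9 = (5/4)*35344 - 9 = 44180 - 9 = 44171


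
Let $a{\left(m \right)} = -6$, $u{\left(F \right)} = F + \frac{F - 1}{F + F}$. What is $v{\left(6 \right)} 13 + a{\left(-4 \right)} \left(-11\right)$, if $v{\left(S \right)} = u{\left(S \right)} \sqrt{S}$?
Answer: $66 + \frac{1001 \sqrt{6}}{12} \approx 270.33$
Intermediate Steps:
$u{\left(F \right)} = F + \frac{-1 + F}{2 F}$
$v{\left(S \right)} = \sqrt{S} \left(\frac{1}{2} + S - \frac{1}{2 S}\right)$ ($v{\left(S \right)} = \left(\frac{1}{2} + S - \frac{1}{2 S}\right) \sqrt{S} = \sqrt{S} \left(\frac{1}{2} + S - \frac{1}{2 S}\right)$)
$v{\left(6 \right)} 13 + a{\left(-4 \right)} \left(-11\right) = \frac{-1 + 6 \left(1 + 2 \cdot 6\right)}{2 \sqrt{6}} \cdot 13 - -66 = \frac{\frac{\sqrt{6}}{6} \left(-1 + 6 \left(1 + 12\right)\right)}{2} \cdot 13 + 66 = \frac{\frac{\sqrt{6}}{6} \left(-1 + 6 \cdot 13\right)}{2} \cdot 13 + 66 = \frac{\frac{\sqrt{6}}{6} \left(-1 + 78\right)}{2} \cdot 13 + 66 = \frac{1}{2} \frac{\sqrt{6}}{6} \cdot 77 \cdot 13 + 66 = \frac{77 \sqrt{6}}{12} \cdot 13 + 66 = \frac{1001 \sqrt{6}}{12} + 66 = 66 + \frac{1001 \sqrt{6}}{12}$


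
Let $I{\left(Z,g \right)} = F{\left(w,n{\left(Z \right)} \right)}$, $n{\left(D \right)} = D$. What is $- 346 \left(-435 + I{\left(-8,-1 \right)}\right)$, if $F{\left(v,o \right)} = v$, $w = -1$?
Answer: $150856$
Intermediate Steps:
$I{\left(Z,g \right)} = -1$
$- 346 \left(-435 + I{\left(-8,-1 \right)}\right) = - 346 \left(-435 - 1\right) = \left(-346\right) \left(-436\right) = 150856$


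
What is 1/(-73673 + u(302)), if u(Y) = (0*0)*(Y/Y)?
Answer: -1/73673 ≈ -1.3573e-5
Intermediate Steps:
u(Y) = 0 (u(Y) = 0*1 = 0)
1/(-73673 + u(302)) = 1/(-73673 + 0) = 1/(-73673) = -1/73673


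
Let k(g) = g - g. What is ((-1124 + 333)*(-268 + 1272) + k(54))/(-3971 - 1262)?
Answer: 794164/5233 ≈ 151.76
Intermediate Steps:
k(g) = 0
((-1124 + 333)*(-268 + 1272) + k(54))/(-3971 - 1262) = ((-1124 + 333)*(-268 + 1272) + 0)/(-3971 - 1262) = (-791*1004 + 0)/(-5233) = (-794164 + 0)*(-1/5233) = -794164*(-1/5233) = 794164/5233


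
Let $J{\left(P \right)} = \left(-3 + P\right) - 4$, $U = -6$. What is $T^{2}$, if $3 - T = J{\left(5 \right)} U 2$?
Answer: $441$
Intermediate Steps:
$J{\left(P \right)} = -7 + P$
$T = -21$ ($T = 3 - \left(-7 + 5\right) \left(-6\right) 2 = 3 - \left(-2\right) \left(-6\right) 2 = 3 - 12 \cdot 2 = 3 - 24 = -21$)
$T^{2} = \left(-21\right)^{2} = 441$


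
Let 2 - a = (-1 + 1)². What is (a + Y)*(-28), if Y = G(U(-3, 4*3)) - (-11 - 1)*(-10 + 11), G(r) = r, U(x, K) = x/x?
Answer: -420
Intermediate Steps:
U(x, K) = 1
a = 2 (a = 2 - (-1 + 1)² = 2 - 1*0² = 2 - 1*0 = 2 + 0 = 2)
Y = 13 (Y = 1 - (-11 - 1)*(-10 + 11) = 1 - (-12) = 1 - 1*(-12) = 1 + 12 = 13)
(a + Y)*(-28) = (2 + 13)*(-28) = 15*(-28) = -420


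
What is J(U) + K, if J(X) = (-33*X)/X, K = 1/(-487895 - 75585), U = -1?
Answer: -18594841/563480 ≈ -33.000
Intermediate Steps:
K = -1/563480 (K = 1/(-563480) = -1/563480 ≈ -1.7747e-6)
J(X) = -33
J(U) + K = -33 - 1/563480 = -18594841/563480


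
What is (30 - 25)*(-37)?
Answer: -185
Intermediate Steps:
(30 - 25)*(-37) = 5*(-37) = -185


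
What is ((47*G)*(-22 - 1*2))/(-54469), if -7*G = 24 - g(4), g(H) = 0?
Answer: -27072/381283 ≈ -0.071002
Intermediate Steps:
G = -24/7 (G = -(24 - 1*0)/7 = -(24 + 0)/7 = -⅐*24 = -24/7 ≈ -3.4286)
((47*G)*(-22 - 1*2))/(-54469) = ((47*(-24/7))*(-22 - 1*2))/(-54469) = -1128*(-22 - 2)/7*(-1/54469) = -1128/7*(-24)*(-1/54469) = (27072/7)*(-1/54469) = -27072/381283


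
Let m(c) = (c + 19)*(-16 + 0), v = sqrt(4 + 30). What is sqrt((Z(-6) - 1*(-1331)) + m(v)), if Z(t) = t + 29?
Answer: sqrt(1050 - 16*sqrt(34)) ≈ 30.931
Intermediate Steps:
Z(t) = 29 + t
v = sqrt(34) ≈ 5.8309
m(c) = -304 - 16*c (m(c) = (19 + c)*(-16) = -304 - 16*c)
sqrt((Z(-6) - 1*(-1331)) + m(v)) = sqrt(((29 - 6) - 1*(-1331)) + (-304 - 16*sqrt(34))) = sqrt((23 + 1331) + (-304 - 16*sqrt(34))) = sqrt(1354 + (-304 - 16*sqrt(34))) = sqrt(1050 - 16*sqrt(34))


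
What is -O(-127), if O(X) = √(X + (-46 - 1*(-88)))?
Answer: -I*√85 ≈ -9.2195*I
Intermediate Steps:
O(X) = √(42 + X) (O(X) = √(X + (-46 + 88)) = √(X + 42) = √(42 + X))
-O(-127) = -√(42 - 127) = -√(-85) = -I*√85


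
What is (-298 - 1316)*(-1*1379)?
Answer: 2225706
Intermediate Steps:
(-298 - 1316)*(-1*1379) = -1614*(-1379) = 2225706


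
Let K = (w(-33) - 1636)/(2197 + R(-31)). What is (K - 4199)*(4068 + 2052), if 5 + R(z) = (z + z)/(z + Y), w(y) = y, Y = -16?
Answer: -147198429380/5727 ≈ -2.5703e+7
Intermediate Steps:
R(z) = -5 + 2*z/(-16 + z) (R(z) = -5 + (z + z)/(z - 16) = -5 + (2*z)/(-16 + z) = -5 + 2*z/(-16 + z))
K = -78443/103086 (K = (-33 - 1636)/(2197 + (80 - 3*(-31))/(-16 - 31)) = -1669/(2197 + (80 + 93)/(-47)) = -1669/(2197 - 1/47*173) = -1669/(2197 - 173/47) = -1669/103086/47 = -1669*47/103086 = -78443/103086 ≈ -0.76095)
(K - 4199)*(4068 + 2052) = (-78443/103086 - 4199)*(4068 + 2052) = -432936557/103086*6120 = -147198429380/5727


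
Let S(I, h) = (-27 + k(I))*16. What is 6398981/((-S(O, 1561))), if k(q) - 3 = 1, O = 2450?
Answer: 6398981/368 ≈ 17389.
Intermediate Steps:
k(q) = 4 (k(q) = 3 + 1 = 4)
S(I, h) = -368 (S(I, h) = (-27 + 4)*16 = -23*16 = -368)
6398981/((-S(O, 1561))) = 6398981/((-1*(-368))) = 6398981/368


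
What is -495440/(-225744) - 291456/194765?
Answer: 1918745521/2747939385 ≈ 0.69825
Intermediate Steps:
-495440/(-225744) - 291456/194765 = -495440*(-1/225744) - 291456*1/194765 = 30965/14109 - 291456/194765 = 1918745521/2747939385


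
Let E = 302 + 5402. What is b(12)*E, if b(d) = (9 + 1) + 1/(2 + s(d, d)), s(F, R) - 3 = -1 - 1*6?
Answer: 54188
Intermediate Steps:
E = 5704
s(F, R) = -4 (s(F, R) = 3 + (-1 - 1*6) = 3 + (-1 - 6) = 3 - 7 = -4)
b(d) = 19/2 (b(d) = (9 + 1) + 1/(2 - 4) = 10 + 1/(-2) = 10 - ½ = 19/2)
b(12)*E = (19/2)*5704 = 54188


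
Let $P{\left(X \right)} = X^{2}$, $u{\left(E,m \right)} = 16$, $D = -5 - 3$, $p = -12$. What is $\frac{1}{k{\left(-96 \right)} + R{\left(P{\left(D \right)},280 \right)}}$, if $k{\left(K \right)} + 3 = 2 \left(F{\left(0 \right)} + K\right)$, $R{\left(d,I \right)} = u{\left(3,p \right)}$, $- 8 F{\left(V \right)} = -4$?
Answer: $- \frac{1}{178} \approx -0.005618$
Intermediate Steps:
$D = -8$
$F{\left(V \right)} = \frac{1}{2}$ ($F{\left(V \right)} = \left(- \frac{1}{8}\right) \left(-4\right) = \frac{1}{2}$)
$R{\left(d,I \right)} = 16$
$k{\left(K \right)} = -2 + 2 K$ ($k{\left(K \right)} = -3 + 2 \left(\frac{1}{2} + K\right) = -3 + \left(1 + 2 K\right) = -2 + 2 K$)
$\frac{1}{k{\left(-96 \right)} + R{\left(P{\left(D \right)},280 \right)}} = \frac{1}{\left(-2 + 2 \left(-96\right)\right) + 16} = \frac{1}{\left(-2 - 192\right) + 16} = \frac{1}{-194 + 16} = \frac{1}{-178} = - \frac{1}{178}$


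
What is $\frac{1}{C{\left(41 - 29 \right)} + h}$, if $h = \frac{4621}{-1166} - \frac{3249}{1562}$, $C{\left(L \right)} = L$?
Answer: $\frac{41393}{246572} \approx 0.16787$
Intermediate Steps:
$h = - \frac{250144}{41393}$ ($h = 4621 \left(- \frac{1}{1166}\right) - \frac{3249}{1562} = - \frac{4621}{1166} - \frac{3249}{1562} = - \frac{250144}{41393} \approx -6.0431$)
$\frac{1}{C{\left(41 - 29 \right)} + h} = \frac{1}{\left(41 - 29\right) - \frac{250144}{41393}} = \frac{1}{12 - \frac{250144}{41393}} = \frac{1}{\frac{246572}{41393}} = \frac{41393}{246572}$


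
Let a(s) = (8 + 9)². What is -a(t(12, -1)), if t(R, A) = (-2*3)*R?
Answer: -289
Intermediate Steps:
t(R, A) = -6*R
a(s) = 289 (a(s) = 17² = 289)
-a(t(12, -1)) = -1*289 = -289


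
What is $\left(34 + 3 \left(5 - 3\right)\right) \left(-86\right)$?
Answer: $-3440$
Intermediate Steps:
$\left(34 + 3 \left(5 - 3\right)\right) \left(-86\right) = \left(34 + 3 \cdot 2\right) \left(-86\right) = \left(34 + 6\right) \left(-86\right) = 40 \left(-86\right) = -3440$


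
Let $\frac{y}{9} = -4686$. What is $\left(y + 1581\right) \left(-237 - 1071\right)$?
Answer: $53095644$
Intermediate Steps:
$y = -42174$ ($y = 9 \left(-4686\right) = -42174$)
$\left(y + 1581\right) \left(-237 - 1071\right) = \left(-42174 + 1581\right) \left(-237 - 1071\right) = \left(-40593\right) \left(-1308\right) = 53095644$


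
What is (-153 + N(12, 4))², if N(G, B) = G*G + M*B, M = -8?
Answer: 1681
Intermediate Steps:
N(G, B) = G² - 8*B (N(G, B) = G*G - 8*B = G² - 8*B)
(-153 + N(12, 4))² = (-153 + (12² - 8*4))² = (-153 + (144 - 32))² = (-153 + 112)² = (-41)² = 1681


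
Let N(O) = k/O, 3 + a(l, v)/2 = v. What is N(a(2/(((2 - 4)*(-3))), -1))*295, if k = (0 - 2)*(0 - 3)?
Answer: -885/4 ≈ -221.25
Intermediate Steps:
a(l, v) = -6 + 2*v
k = 6 (k = -2*(-3) = 6)
N(O) = 6/O
N(a(2/(((2 - 4)*(-3))), -1))*295 = (6/(-6 + 2*(-1)))*295 = (6/(-6 - 2))*295 = (6/(-8))*295 = (6*(-1/8))*295 = -3/4*295 = -885/4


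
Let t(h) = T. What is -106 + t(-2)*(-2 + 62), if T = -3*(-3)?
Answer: 434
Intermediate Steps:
T = 9
t(h) = 9
-106 + t(-2)*(-2 + 62) = -106 + 9*(-2 + 62) = -106 + 9*60 = -106 + 540 = 434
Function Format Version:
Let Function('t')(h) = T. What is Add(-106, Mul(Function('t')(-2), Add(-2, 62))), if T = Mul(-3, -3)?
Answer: 434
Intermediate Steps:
T = 9
Function('t')(h) = 9
Add(-106, Mul(Function('t')(-2), Add(-2, 62))) = Add(-106, Mul(9, Add(-2, 62))) = Add(-106, Mul(9, 60)) = Add(-106, 540) = 434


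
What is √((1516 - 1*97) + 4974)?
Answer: √6393 ≈ 79.956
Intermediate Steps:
√((1516 - 1*97) + 4974) = √((1516 - 97) + 4974) = √(1419 + 4974) = √6393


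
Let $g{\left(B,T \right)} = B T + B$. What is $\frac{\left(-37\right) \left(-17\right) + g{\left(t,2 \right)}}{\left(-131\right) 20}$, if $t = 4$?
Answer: $- \frac{641}{2620} \approx -0.24466$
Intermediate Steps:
$g{\left(B,T \right)} = B + B T$
$\frac{\left(-37\right) \left(-17\right) + g{\left(t,2 \right)}}{\left(-131\right) 20} = \frac{\left(-37\right) \left(-17\right) + 4 \left(1 + 2\right)}{\left(-131\right) 20} = \frac{629 + 4 \cdot 3}{-2620} = \left(629 + 12\right) \left(- \frac{1}{2620}\right) = 641 \left(- \frac{1}{2620}\right) = - \frac{641}{2620}$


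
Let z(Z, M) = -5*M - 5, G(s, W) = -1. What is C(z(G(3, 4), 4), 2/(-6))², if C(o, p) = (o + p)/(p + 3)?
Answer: 361/4 ≈ 90.250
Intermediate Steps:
z(Z, M) = -5 - 5*M
C(o, p) = (o + p)/(3 + p)
C(z(G(3, 4), 4), 2/(-6))² = (((-5 - 5*4) + 2/(-6))/(3 + 2/(-6)))² = (((-5 - 20) + 2*(-⅙))/(3 + 2*(-⅙)))² = ((-25 - ⅓)/(3 - ⅓))² = (-76/3/(8/3))² = ((3/8)*(-76/3))² = (-19/2)² = 361/4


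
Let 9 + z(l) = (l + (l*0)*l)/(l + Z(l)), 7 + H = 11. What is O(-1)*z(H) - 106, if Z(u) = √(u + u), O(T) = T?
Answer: -99 + √2 ≈ -97.586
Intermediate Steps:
H = 4 (H = -7 + 11 = 4)
Z(u) = √2*√u (Z(u) = √(2*u) = √2*√u)
z(l) = -9 + l/(l + √2*√l) (z(l) = -9 + (l + (l*0)*l)/(l + √2*√l) = -9 + (l + 0*l)/(l + √2*√l) = -9 + (l + 0)/(l + √2*√l) = -9 + l/(l + √2*√l))
O(-1)*z(H) - 106 = -(-8*4 - 9*√2*√4)/(4 + √2*√4) - 106 = -(-32 - 9*√2*2)/(4 + √2*2) - 106 = -(-32 - 18*√2)/(4 + 2*√2) - 106 = -106 - (-32 - 18*√2)/(4 + 2*√2)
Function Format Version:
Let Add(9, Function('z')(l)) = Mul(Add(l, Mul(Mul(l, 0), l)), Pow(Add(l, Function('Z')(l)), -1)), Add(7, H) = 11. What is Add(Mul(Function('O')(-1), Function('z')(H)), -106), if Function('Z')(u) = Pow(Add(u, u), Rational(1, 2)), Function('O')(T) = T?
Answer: Add(-99, Pow(2, Rational(1, 2))) ≈ -97.586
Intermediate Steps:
H = 4 (H = Add(-7, 11) = 4)
Function('Z')(u) = Mul(Pow(2, Rational(1, 2)), Pow(u, Rational(1, 2))) (Function('Z')(u) = Pow(Mul(2, u), Rational(1, 2)) = Mul(Pow(2, Rational(1, 2)), Pow(u, Rational(1, 2))))
Function('z')(l) = Add(-9, Mul(l, Pow(Add(l, Mul(Pow(2, Rational(1, 2)), Pow(l, Rational(1, 2)))), -1))) (Function('z')(l) = Add(-9, Mul(Add(l, Mul(Mul(l, 0), l)), Pow(Add(l, Mul(Pow(2, Rational(1, 2)), Pow(l, Rational(1, 2)))), -1))) = Add(-9, Mul(Add(l, Mul(0, l)), Pow(Add(l, Mul(Pow(2, Rational(1, 2)), Pow(l, Rational(1, 2)))), -1))) = Add(-9, Mul(Add(l, 0), Pow(Add(l, Mul(Pow(2, Rational(1, 2)), Pow(l, Rational(1, 2)))), -1))) = Add(-9, Mul(l, Pow(Add(l, Mul(Pow(2, Rational(1, 2)), Pow(l, Rational(1, 2)))), -1))))
Add(Mul(Function('O')(-1), Function('z')(H)), -106) = Add(Mul(-1, Mul(Pow(Add(4, Mul(Pow(2, Rational(1, 2)), Pow(4, Rational(1, 2)))), -1), Add(Mul(-8, 4), Mul(-9, Pow(2, Rational(1, 2)), Pow(4, Rational(1, 2)))))), -106) = Add(Mul(-1, Mul(Pow(Add(4, Mul(Pow(2, Rational(1, 2)), 2)), -1), Add(-32, Mul(-9, Pow(2, Rational(1, 2)), 2)))), -106) = Add(Mul(-1, Mul(Pow(Add(4, Mul(2, Pow(2, Rational(1, 2)))), -1), Add(-32, Mul(-18, Pow(2, Rational(1, 2)))))), -106) = Add(Mul(-1, Pow(Add(4, Mul(2, Pow(2, Rational(1, 2)))), -1), Add(-32, Mul(-18, Pow(2, Rational(1, 2))))), -106) = Add(-106, Mul(-1, Pow(Add(4, Mul(2, Pow(2, Rational(1, 2)))), -1), Add(-32, Mul(-18, Pow(2, Rational(1, 2))))))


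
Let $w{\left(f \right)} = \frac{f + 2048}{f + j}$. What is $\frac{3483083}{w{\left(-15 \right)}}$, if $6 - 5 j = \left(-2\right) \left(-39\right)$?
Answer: $- \frac{512013201}{10165} \approx -50370.0$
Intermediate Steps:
$j = - \frac{72}{5}$ ($j = \frac{6}{5} - \frac{\left(-2\right) \left(-39\right)}{5} = \frac{6}{5} - \frac{78}{5} = - \frac{72}{5} \approx -14.4$)
$w{\left(f \right)} = \frac{2048 + f}{- \frac{72}{5} + f}$ ($w{\left(f \right)} = \frac{f + 2048}{f - \frac{72}{5}} = \frac{2048 + f}{- \frac{72}{5} + f}$)
$\frac{3483083}{w{\left(-15 \right)}} = \frac{3483083}{5 \frac{1}{-72 + 5 \left(-15\right)} \left(2048 - 15\right)} = \frac{3483083}{5 \frac{1}{-72 - 75} \cdot 2033} = \frac{3483083}{5 \frac{1}{-147} \cdot 2033} = \frac{3483083}{5 \left(- \frac{1}{147}\right) 2033} = \frac{3483083}{- \frac{10165}{147}} = 3483083 \left(- \frac{147}{10165}\right) = - \frac{512013201}{10165}$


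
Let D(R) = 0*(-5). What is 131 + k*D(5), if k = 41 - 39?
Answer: 131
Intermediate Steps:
D(R) = 0
k = 2
131 + k*D(5) = 131 + 2*0 = 131 + 0 = 131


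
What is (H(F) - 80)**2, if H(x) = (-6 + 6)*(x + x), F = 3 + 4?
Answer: 6400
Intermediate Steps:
F = 7
H(x) = 0 (H(x) = 0*(2*x) = 0)
(H(F) - 80)**2 = (0 - 80)**2 = (-80)**2 = 6400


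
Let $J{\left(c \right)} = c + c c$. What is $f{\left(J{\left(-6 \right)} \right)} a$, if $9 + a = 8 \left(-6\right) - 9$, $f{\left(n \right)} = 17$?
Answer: $-1122$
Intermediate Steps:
$J{\left(c \right)} = c + c^{2}$
$a = -66$ ($a = -9 + \left(8 \left(-6\right) - 9\right) = -9 - 57 = -66$)
$f{\left(J{\left(-6 \right)} \right)} a = 17 \left(-66\right) = -1122$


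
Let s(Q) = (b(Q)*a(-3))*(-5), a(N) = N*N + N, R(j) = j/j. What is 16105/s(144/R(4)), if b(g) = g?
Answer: -3221/864 ≈ -3.7280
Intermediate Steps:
R(j) = 1
a(N) = N + N² (a(N) = N² + N = N + N²)
s(Q) = -30*Q (s(Q) = (Q*(-3*(1 - 3)))*(-5) = (Q*(-3*(-2)))*(-5) = (Q*6)*(-5) = (6*Q)*(-5) = -30*Q)
16105/s(144/R(4)) = 16105/((-4320/1)) = 16105/((-4320)) = 16105/((-30*144)) = 16105/(-4320) = 16105*(-1/4320) = -3221/864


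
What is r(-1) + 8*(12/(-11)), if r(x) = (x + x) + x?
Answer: -129/11 ≈ -11.727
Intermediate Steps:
r(x) = 3*x (r(x) = 2*x + x = 3*x)
r(-1) + 8*(12/(-11)) = 3*(-1) + 8*(12/(-11)) = -3 + 8*(12*(-1/11)) = -3 + 8*(-12/11) = -3 - 96/11 = -129/11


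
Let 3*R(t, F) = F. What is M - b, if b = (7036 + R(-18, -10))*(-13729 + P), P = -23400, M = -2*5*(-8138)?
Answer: 783591782/3 ≈ 2.6120e+8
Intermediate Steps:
R(t, F) = F/3
M = 81380 (M = -10*(-8138) = 81380)
b = -783347642/3 (b = (7036 + (⅓)*(-10))*(-13729 - 23400) = (7036 - 10/3)*(-37129) = (21098/3)*(-37129) = -783347642/3 ≈ -2.6112e+8)
M - b = 81380 - 1*(-783347642/3) = 81380 + 783347642/3 = 783591782/3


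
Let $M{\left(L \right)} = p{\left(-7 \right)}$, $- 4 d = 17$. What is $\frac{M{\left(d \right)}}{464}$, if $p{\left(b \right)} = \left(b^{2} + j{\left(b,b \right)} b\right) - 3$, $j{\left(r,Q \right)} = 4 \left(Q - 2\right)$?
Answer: $\frac{149}{232} \approx 0.64224$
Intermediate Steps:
$j{\left(r,Q \right)} = -8 + 4 Q$ ($j{\left(r,Q \right)} = 4 \left(-2 + Q\right) = -8 + 4 Q$)
$d = - \frac{17}{4}$ ($d = \left(- \frac{1}{4}\right) 17 = - \frac{17}{4} \approx -4.25$)
$p{\left(b \right)} = -3 + b^{2} + b \left(-8 + 4 b\right)$ ($p{\left(b \right)} = \left(b^{2} + \left(-8 + 4 b\right) b\right) - 3 = \left(b^{2} + b \left(-8 + 4 b\right)\right) - 3 = -3 + b^{2} + b \left(-8 + 4 b\right)$)
$M{\left(L \right)} = 298$ ($M{\left(L \right)} = -3 - -56 + 5 \left(-7\right)^{2} = -3 + 56 + 5 \cdot 49 = -3 + 56 + 245 = 298$)
$\frac{M{\left(d \right)}}{464} = \frac{298}{464} = 298 \cdot \frac{1}{464} = \frac{149}{232}$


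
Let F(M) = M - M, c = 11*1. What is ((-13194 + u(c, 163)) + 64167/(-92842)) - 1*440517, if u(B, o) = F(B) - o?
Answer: -42138634075/92842 ≈ -4.5387e+5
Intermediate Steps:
c = 11
F(M) = 0
u(B, o) = -o (u(B, o) = 0 - o = -o)
((-13194 + u(c, 163)) + 64167/(-92842)) - 1*440517 = ((-13194 - 1*163) + 64167/(-92842)) - 1*440517 = ((-13194 - 163) + 64167*(-1/92842)) - 440517 = (-13357 - 64167/92842) - 440517 = -1240154761/92842 - 440517 = -42138634075/92842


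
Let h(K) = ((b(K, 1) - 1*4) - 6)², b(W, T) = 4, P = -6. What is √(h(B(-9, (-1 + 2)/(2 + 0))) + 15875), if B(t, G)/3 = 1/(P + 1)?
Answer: √15911 ≈ 126.14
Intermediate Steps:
B(t, G) = -⅗ (B(t, G) = 3/(-6 + 1) = 3/(-5) = 3*(-⅕) = -⅗)
h(K) = 36 (h(K) = ((4 - 1*4) - 6)² = ((4 - 4) - 6)² = (0 - 6)² = (-6)² = 36)
√(h(B(-9, (-1 + 2)/(2 + 0))) + 15875) = √(36 + 15875) = √15911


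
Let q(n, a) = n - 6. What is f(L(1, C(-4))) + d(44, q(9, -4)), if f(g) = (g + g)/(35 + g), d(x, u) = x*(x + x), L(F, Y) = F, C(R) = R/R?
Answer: 69697/18 ≈ 3872.1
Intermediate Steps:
q(n, a) = -6 + n
C(R) = 1
d(x, u) = 2*x² (d(x, u) = x*(2*x) = 2*x²)
f(g) = 2*g/(35 + g) (f(g) = (2*g)/(35 + g) = 2*g/(35 + g))
f(L(1, C(-4))) + d(44, q(9, -4)) = 2*1/(35 + 1) + 2*44² = 2*1/36 + 2*1936 = 2*1*(1/36) + 3872 = 1/18 + 3872 = 69697/18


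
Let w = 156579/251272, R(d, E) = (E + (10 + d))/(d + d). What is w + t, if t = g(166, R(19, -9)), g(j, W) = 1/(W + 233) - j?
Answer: -184372866233/1114893864 ≈ -165.37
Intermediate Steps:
R(d, E) = (10 + E + d)/(2*d) (R(d, E) = (10 + E + d)/((2*d)) = (10 + E + d)*(1/(2*d)) = (10 + E + d)/(2*d))
g(j, W) = 1/(233 + W) - j
w = 156579/251272 (w = 156579*(1/251272) = 156579/251272 ≈ 0.62315)
t = -736523/4437 (t = (1 - 233*166 - 1*(½)*(10 - 9 + 19)/19*166)/(233 + (½)*(10 - 9 + 19)/19) = (1 - 38678 - 1*(½)*(1/19)*20*166)/(233 + (½)*(1/19)*20) = (1 - 38678 - 1*10/19*166)/(233 + 10/19) = (1 - 38678 - 1660/19)/(4437/19) = (19/4437)*(-736523/19) = -736523/4437 ≈ -166.00)
w + t = 156579/251272 - 736523/4437 = -184372866233/1114893864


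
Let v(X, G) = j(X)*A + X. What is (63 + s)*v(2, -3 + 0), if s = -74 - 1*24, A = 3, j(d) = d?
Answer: -280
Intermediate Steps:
v(X, G) = 4*X (v(X, G) = X*3 + X = 3*X + X = 4*X)
s = -98 (s = -74 - 24 = -98)
(63 + s)*v(2, -3 + 0) = (63 - 98)*(4*2) = -35*8 = -280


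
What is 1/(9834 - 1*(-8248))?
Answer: 1/18082 ≈ 5.5304e-5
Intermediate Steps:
1/(9834 - 1*(-8248)) = 1/(9834 + 8248) = 1/18082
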